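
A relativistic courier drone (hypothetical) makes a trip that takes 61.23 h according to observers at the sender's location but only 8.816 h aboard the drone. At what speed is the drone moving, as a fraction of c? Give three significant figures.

The proper time is measured aboard the drone (both events occur at the drone's location); Δt is measured at the sender's location. γ = Δt/τ = 61.23/8.816 = 6.945.
β = √(1 − 1/γ²) = √(1 − 0.02073) = √0.9793

β = 0.990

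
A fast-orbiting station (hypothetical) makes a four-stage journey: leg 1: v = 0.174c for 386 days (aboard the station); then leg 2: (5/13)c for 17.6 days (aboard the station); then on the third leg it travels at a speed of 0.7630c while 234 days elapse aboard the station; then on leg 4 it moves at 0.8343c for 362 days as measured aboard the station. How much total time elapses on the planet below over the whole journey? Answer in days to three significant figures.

Leg 1: γ = 1/√(1 − 0.174²) = 1/√0.9697 = 1.015; Δt_1 = 1.015 × 386 = 392.0 days.
Leg 2: γ = 1/√(1 − (5/13)²) = 13/12 ≈ 1.083; Δt_2 = 1.083 × 17.6 = 19.07 days.
Leg 3: γ = 1/√(1 − 0.7630²) = 1/√0.4178 = 1.547; Δt_3 = 1.547 × 234 = 362.0 days.
Leg 4: γ = 1/√(1 − 0.8343²) = 1/√0.3039 = 1.814; Δt_4 = 1.814 × 362 = 656.6 days.
Total: 392.0 + 19.07 + 362.0 + 656.6 days.

Δt = 1430 days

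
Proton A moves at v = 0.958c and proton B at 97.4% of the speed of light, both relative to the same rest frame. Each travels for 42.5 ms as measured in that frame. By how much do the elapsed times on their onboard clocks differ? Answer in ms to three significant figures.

|τ_A − τ_B| = 2.56 ms

A: γ = 1/√(1 − 0.958²) = 1/√0.08224 = 3.487; τ_A = 42.5/3.487 = 12.19 ms.
B: β = 0.974; γ = 1/√(1 − 0.974²) = 1/√0.05132 = 4.414; τ_B = 42.5/4.414 = 9.628 ms.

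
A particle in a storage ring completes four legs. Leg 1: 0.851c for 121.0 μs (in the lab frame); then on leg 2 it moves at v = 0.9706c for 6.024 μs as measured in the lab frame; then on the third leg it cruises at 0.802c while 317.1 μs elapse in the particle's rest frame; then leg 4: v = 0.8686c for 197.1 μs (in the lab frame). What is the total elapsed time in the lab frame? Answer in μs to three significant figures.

Leg 1: 121.0 μs is already measured in the lab frame.
Leg 2: 6.024 μs is already measured in the lab frame.
Leg 3: γ = 1/√(1 − 0.802²) = 1/√0.3568 = 1.674; Δt_3 = 1.674 × 317.1 = 530.9 μs.
Leg 4: 197.1 μs is already measured in the lab frame.
Total: 121.0 + 6.024 + 530.9 + 197.1 μs.

Δt = 855 μs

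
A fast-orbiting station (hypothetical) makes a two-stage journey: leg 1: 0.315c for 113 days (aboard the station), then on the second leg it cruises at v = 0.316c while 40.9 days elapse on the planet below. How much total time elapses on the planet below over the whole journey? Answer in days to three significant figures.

Leg 1: γ = 1/√(1 − 0.315²) = 1/√0.9008 = 1.054; Δt_1 = 1.054 × 113 = 119.1 days.
Leg 2: 40.9 days is already measured on the planet below.
Total: 119.1 + 40.90 days.

Δt = 160 days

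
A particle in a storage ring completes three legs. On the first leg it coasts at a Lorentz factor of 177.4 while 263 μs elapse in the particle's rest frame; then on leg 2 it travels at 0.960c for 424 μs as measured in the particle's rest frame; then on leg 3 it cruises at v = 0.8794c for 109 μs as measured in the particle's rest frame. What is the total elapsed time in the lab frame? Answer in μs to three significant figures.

Leg 1: γ = 177.4; Δt_1 = 177.4 × 263 = 4.666×10⁴ μs.
Leg 2: γ = 1/√(1 − 0.960²) = 25/7 ≈ 3.571; Δt_2 = 3.571 × 424 = 1514 μs.
Leg 3: γ = 1/√(1 − 0.8794²) = 1/√0.2267 = 2.100; Δt_3 = 2.100 × 109 = 229.0 μs.
Total: 4.666×10⁴ + 1514 + 229.0 μs.

Δt = 4.84×10⁴ μs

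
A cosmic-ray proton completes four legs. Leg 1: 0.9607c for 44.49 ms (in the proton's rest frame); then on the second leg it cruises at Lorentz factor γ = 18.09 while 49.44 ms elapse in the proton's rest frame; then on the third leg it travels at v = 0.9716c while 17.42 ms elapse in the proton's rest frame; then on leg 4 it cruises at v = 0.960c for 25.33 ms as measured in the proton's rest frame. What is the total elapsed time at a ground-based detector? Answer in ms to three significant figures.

Leg 1: γ = 1/√(1 − 0.9607²) = 1/√0.07706 = 3.602; Δt_1 = 3.602 × 44.49 = 160.3 ms.
Leg 2: γ = 18.09; Δt_2 = 18.09 × 49.44 = 894.4 ms.
Leg 3: γ = 1/√(1 − 0.9716²) = 1/√0.05599 = 4.226; Δt_3 = 4.226 × 17.42 = 73.62 ms.
Leg 4: γ = 1/√(1 − 0.960²) = 1/√0.07840 = 3.571; Δt_4 = 3.571 × 25.33 = 90.46 ms.
Total: 160.3 + 894.4 + 73.62 + 90.46 ms.

Δt = 1220 ms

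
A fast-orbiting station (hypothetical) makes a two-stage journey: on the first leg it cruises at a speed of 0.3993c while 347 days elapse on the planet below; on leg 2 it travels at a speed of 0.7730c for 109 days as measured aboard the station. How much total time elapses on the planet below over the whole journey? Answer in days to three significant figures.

Δt = 519 days

Leg 1: 347 days is already measured on the planet below.
Leg 2: γ = 1/√(1 − 0.7730²) = 1/√0.4025 = 1.576; Δt_2 = 1.576 × 109 = 171.8 days.
Total: 347.0 + 171.8 days.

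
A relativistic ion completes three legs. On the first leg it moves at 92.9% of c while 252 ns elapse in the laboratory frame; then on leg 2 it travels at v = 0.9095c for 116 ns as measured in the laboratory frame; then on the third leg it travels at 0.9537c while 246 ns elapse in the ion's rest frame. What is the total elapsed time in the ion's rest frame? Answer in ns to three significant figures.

τ = 387 ns

Leg 1: β = 0.929; γ = 1/√(1 − 0.929²) = 1/√0.1370 = 2.702; τ_1 = 252/2.702 = 93.26 ns.
Leg 2: γ = 1/√(1 − 0.9095²) = 1/√0.1728 = 2.406; τ_2 = 116/2.406 = 48.22 ns.
Leg 3: 246 ns is already measured in the ion's rest frame.
Total: 93.26 + 48.22 + 246.0 ns.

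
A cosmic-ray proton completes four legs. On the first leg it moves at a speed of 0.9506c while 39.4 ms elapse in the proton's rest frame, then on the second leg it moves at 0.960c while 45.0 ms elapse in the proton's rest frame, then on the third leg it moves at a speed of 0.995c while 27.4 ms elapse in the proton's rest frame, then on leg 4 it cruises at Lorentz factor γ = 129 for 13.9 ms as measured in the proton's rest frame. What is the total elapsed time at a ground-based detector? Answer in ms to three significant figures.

Leg 1: γ = 1/√(1 − 0.9506²) = 1/√0.09636 = 3.221; Δt_1 = 3.221 × 39.4 = 126.9 ms.
Leg 2: γ = 1/√(1 − 0.960²) = 25/7 ≈ 3.571; Δt_2 = 3.571 × 45.0 = 160.7 ms.
Leg 3: γ = 1/√(1 − 0.995²) = 1/√0.009975 = 10.01; Δt_3 = 10.01 × 27.4 = 274.3 ms.
Leg 4: γ = 129; Δt_4 = 129.0 × 13.9 = 1793 ms.
Total: 126.9 + 160.7 + 274.3 + 1793 ms.

Δt = 2360 ms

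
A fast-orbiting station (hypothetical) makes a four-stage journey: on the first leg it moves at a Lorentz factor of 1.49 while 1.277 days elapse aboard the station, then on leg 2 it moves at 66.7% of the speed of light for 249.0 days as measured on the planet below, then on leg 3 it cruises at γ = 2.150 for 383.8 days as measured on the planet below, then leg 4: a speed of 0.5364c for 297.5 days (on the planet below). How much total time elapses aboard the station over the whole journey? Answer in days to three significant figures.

τ = 616 days

Leg 1: 1.277 days is already measured aboard the station.
Leg 2: β = 0.667; γ = 1/√(1 − 0.667²) = 1/√0.5551 = 1.342; τ_2 = 249.0/1.342 = 185.5 days.
Leg 3: γ = 2.150; τ_3 = 383.8/2.150 = 178.5 days.
Leg 4: γ = 1/√(1 − 0.5364²) = 1/√0.7123 = 1.185; τ_4 = 297.5/1.185 = 251.1 days.
Total: 1.277 + 185.5 + 178.5 + 251.1 days.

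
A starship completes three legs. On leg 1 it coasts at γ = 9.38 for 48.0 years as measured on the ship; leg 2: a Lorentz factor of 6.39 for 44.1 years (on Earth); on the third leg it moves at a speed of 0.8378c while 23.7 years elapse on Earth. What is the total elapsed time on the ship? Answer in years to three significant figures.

τ = 67.8 years

Leg 1: 48.0 years is already measured on the ship.
Leg 2: γ = 6.39; τ_2 = 44.1/6.390 = 6.901 years.
Leg 3: γ = 1/√(1 − 0.8378²) = 1/√0.2981 = 1.832; τ_3 = 23.7/1.832 = 12.94 years.
Total: 48.00 + 6.901 + 12.94 years.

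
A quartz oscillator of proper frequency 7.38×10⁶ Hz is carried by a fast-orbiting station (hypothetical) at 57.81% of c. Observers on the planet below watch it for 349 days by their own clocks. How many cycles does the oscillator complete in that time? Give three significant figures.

β = 0.5781; γ = 1/√(1 − 0.5781²) = 1/√0.6658 = 1.226
During 349 days of lab time, the oscillator's proper time advances by τ = Δt/γ = 349/1.226 = 284.8 days = 2.460×10⁷ s.
N = f × τ = 7.38×10⁶ × 2.460×10⁷ = 1.816×10¹⁴.

N = 1.82×10¹⁴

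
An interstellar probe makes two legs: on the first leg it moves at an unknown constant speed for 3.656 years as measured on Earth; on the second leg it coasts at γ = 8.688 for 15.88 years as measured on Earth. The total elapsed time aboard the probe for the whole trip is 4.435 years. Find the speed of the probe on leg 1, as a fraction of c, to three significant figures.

Leg 1: speed unknown; τ_1 = 3.656/γ_1.
Leg 2: γ = 8.688; τ_2 = 15.88/8.688 = 1.828 years.
Total proper time: τ_1 + 1.828 = 4.435, so τ_1 = 4.435 − 1.828 = 2.607 years.
γ_1 = 3.656/2.607 = 1.402; β = √(1 − 1/γ²) = √0.4915.

β = 0.701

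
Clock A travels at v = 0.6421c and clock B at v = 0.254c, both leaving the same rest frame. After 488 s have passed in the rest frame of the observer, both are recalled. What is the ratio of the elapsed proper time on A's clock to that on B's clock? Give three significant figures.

A: γ = 1/√(1 − 0.6421²) = 1/√0.5877 = 1.304. B: γ = 1/√(1 − 0.254²) = 1/√0.9355 = 1.034.
τ_A/τ_B = γ_B/γ_A = 1.034/1.304 = 0.7926, so τ_A/τ_B = 0.7926.

τ_A/τ_B = 0.793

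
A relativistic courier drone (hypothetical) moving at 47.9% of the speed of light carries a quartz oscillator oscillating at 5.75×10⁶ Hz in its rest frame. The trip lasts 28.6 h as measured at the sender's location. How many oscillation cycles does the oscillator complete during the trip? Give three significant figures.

β = 0.479; γ = 1/√(1 − 0.479²) = 1/√0.7706 = 1.139
The oscillator's own cycle count is N = f × τ where τ is the proper time aboard the drone. τ = Δt/γ = 28.6/1.139 = 25.11 h = 9.038×10⁴ s.
N = 5.75×10⁶ × 9.038×10⁴ = 5.197×10¹¹.

N = 5.20×10¹¹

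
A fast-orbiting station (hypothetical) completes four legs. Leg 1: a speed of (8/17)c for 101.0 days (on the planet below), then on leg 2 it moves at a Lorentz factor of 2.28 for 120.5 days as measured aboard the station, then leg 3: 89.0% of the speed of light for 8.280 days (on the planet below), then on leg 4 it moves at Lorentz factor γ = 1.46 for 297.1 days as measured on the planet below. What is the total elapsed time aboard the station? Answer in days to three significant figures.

Leg 1: γ = 1/√(1 − (8/17)²) = 17/15 ≈ 1.133; τ_1 = 101.0/1.133 = 89.12 days.
Leg 2: 120.5 days is already measured aboard the station.
Leg 3: β = 0.890; γ = 1/√(1 − 0.890²) = 1/√0.2079 = 2.193; τ_3 = 8.280/2.193 = 3.775 days.
Leg 4: γ = 1.46; τ_4 = 297.1/1.460 = 203.5 days.
Total: 89.12 + 120.5 + 3.775 + 203.5 days.

τ = 417 days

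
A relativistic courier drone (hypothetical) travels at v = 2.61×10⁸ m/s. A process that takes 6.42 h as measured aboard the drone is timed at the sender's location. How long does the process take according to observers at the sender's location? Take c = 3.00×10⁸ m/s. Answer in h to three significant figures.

Δt = 13.0 h

β = 2.61×10⁸/3.00×10⁸ = 0.8700; γ = 1/√(1 − 0.8700²) = 2.028
The interval measured aboard the drone is the proper time (both events occur at the same place in that frame); the lab-frame interval is Δt = γτ = 2.028 × 6.42 h.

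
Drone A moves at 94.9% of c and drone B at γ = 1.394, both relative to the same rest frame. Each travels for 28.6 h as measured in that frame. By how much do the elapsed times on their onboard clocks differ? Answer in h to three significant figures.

|τ_A − τ_B| = 11.5 h

A: β = 0.949; γ = 1/√(1 − 0.949²) = 1/√0.09940 = 3.172; τ_A = 28.6/3.172 = 9.017 h.
B: γ = 1.394; τ_B = 28.6/1.394 = 20.52 h.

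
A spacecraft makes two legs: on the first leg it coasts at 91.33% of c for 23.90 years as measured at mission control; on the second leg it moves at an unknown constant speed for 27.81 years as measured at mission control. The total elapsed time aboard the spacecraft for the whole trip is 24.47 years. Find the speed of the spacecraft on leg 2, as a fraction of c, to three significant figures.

Leg 1: β = 0.9133; γ = 1/√(1 − 0.9133²) = 1/√0.1659 = 2.455; τ_1 = 23.90/2.455 = 9.734 years.
Leg 2: speed unknown; τ_2 = 27.81/γ_2.
Total proper time: 9.734 + τ_2 = 24.47, so τ_2 = 24.47 − 9.734 = 14.74 years.
γ_2 = 27.81/14.74 = 1.887; β = √(1 − 1/γ²) = √0.7192.

β = 0.848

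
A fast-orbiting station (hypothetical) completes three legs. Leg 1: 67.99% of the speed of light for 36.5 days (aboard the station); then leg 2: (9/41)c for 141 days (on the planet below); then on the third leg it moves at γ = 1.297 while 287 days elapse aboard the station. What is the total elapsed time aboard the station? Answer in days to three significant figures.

Leg 1: 36.5 days is already measured aboard the station.
Leg 2: γ = 1/√(1 − (9/41)²) = 41/40 = 1.025; τ_2 = 141/1.025 = 137.6 days.
Leg 3: 287 days is already measured aboard the station.
Total: 36.50 + 137.6 + 287.0 days.

τ = 461 days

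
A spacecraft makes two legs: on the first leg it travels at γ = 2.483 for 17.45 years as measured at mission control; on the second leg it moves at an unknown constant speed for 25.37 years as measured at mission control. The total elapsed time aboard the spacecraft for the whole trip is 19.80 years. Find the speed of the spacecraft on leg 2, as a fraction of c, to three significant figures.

β = 0.864

Leg 1: γ = 2.483; τ_1 = 17.45/2.483 = 7.028 years.
Leg 2: speed unknown; τ_2 = 25.37/γ_2.
Total proper time: 7.028 + τ_2 = 19.80, so τ_2 = 19.80 − 7.028 = 12.77 years.
γ_2 = 25.37/12.77 = 1.986; β = √(1 − 1/γ²) = √0.7466.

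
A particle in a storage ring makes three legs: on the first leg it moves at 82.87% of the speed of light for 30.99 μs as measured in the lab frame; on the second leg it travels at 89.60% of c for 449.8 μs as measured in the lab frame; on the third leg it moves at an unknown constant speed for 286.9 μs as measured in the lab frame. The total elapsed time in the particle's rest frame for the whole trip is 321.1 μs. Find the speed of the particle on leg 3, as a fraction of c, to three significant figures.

Leg 1: β = 0.8287; γ = 1/√(1 − 0.8287²) = 1/√0.3133 = 1.787; τ_1 = 30.99/1.787 = 17.34 μs.
Leg 2: β = 0.8960; γ = 1/√(1 − 0.8960²) = 1/√0.1972 = 2.252; τ_2 = 449.8/2.252 = 199.7 μs.
Leg 3: speed unknown; τ_3 = 286.9/γ_3.
Total proper time: 17.34 + 199.7 + τ_3 = 321.1, so τ_3 = 321.1 − 217.1 = 104.0 μs.
γ_3 = 286.9/104.0 = 2.758; β = √(1 − 1/γ²) = √0.8685.

β = 0.932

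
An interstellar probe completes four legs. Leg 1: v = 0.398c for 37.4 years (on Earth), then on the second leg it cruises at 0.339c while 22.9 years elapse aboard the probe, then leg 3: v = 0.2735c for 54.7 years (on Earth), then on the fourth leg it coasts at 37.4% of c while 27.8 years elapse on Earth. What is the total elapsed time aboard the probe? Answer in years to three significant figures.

Leg 1: γ = 1/√(1 − 0.398²) = 1/√0.8416 = 1.090; τ_1 = 37.4/1.090 = 34.31 years.
Leg 2: 22.9 years is already measured aboard the probe.
Leg 3: γ = 1/√(1 − 0.2735²) = 1/√0.9252 = 1.040; τ_3 = 54.7/1.040 = 52.61 years.
Leg 4: β = 0.374; γ = 1/√(1 − 0.374²) = 1/√0.8601 = 1.078; τ_4 = 27.8/1.078 = 25.78 years.
Total: 34.31 + 22.90 + 52.61 + 25.78 years.

τ = 136 years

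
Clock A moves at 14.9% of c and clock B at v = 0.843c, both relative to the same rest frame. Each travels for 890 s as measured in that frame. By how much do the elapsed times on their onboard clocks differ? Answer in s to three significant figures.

|τ_A − τ_B| = 401 s

A: β = 0.149; γ = 1/√(1 − 0.149²) = 1/√0.9778 = 1.011; τ_A = 890/1.011 = 880.1 s.
B: γ = 1/√(1 − 0.843²) = 1/√0.2894 = 1.859; τ_B = 890/1.859 = 478.7 s.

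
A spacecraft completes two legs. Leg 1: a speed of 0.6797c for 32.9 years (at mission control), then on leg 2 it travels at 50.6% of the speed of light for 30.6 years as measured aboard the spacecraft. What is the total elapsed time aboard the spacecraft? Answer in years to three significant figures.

τ = 54.7 years

Leg 1: γ = 1/√(1 − 0.6797²) = 1/√0.5380 = 1.363; τ_1 = 32.9/1.363 = 24.13 years.
Leg 2: 30.6 years is already measured aboard the spacecraft.
Total: 24.13 + 30.60 years.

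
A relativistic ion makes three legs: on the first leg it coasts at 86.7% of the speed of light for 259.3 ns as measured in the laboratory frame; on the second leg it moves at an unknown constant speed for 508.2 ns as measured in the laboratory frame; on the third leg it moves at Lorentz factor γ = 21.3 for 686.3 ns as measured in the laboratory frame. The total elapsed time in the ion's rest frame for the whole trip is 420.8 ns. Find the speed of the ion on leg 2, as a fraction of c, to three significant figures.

Leg 1: β = 0.867; γ = 1/√(1 − 0.867²) = 1/√0.2483 = 2.007; τ_1 = 259.3/2.007 = 129.2 ns.
Leg 2: speed unknown; τ_2 = 508.2/γ_2.
Leg 3: γ = 21.3; τ_3 = 686.3/21.30 = 32.22 ns.
Total proper time: 129.2 + τ_2 + 32.22 = 420.8, so τ_2 = 420.8 − 161.4 = 259.4 ns.
γ_2 = 508.2/259.4 = 1.959; β = √(1 − 1/γ²) = √0.7395.

β = 0.860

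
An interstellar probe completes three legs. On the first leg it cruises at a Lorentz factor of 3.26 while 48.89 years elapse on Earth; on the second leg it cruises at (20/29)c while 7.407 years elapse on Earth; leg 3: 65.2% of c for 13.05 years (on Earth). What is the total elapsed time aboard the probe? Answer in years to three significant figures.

Leg 1: γ = 3.26; τ_1 = 48.89/3.260 = 15.00 years.
Leg 2: γ = 1/√(1 − (20/29)²) = 29/21 ≈ 1.381; τ_2 = 7.407/1.381 = 5.364 years.
Leg 3: β = 0.652; γ = 1/√(1 − 0.652²) = 1/√0.5749 = 1.319; τ_3 = 13.05/1.319 = 9.895 years.
Total: 15.00 + 5.364 + 9.895 years.

τ = 30.3 years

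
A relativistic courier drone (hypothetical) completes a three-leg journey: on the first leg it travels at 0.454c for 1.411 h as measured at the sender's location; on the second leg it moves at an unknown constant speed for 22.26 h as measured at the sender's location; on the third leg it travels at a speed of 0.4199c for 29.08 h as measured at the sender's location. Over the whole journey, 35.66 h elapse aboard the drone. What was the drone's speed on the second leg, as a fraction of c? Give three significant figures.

β = 0.933

Leg 1: γ = 1/√(1 − 0.454²) = 1/√0.7939 = 1.122; τ_1 = 1.411/1.122 = 1.257 h.
Leg 2: speed unknown; τ_2 = 22.26/γ_2.
Leg 3: γ = 1/√(1 − 0.4199²) = 1/√0.8237 = 1.102; τ_3 = 29.08/1.102 = 26.39 h.
Total proper time: 1.257 + τ_2 + 26.39 = 35.66, so τ_2 = 35.66 − 27.65 = 8.011 h.
γ_2 = 22.26/8.011 = 2.779; β = √(1 − 1/γ²) = √0.8705.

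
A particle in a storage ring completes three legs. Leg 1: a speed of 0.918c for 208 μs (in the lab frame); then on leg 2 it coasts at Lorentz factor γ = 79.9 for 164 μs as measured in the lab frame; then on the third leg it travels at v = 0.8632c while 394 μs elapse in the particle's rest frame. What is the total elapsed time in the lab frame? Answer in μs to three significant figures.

Δt = 1150 μs

Leg 1: 208 μs is already measured in the lab frame.
Leg 2: 164 μs is already measured in the lab frame.
Leg 3: γ = 1/√(1 − 0.8632²) = 1/√0.2549 = 1.981; Δt_3 = 1.981 × 394 = 780.4 μs.
Total: 208.0 + 164.0 + 780.4 μs.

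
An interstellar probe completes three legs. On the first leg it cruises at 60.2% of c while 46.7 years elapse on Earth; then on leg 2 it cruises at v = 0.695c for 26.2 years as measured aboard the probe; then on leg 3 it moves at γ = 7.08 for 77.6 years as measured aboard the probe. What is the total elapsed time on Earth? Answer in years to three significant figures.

Leg 1: 46.7 years is already measured on Earth.
Leg 2: γ = 1/√(1 − 0.695²) = 1/√0.5170 = 1.391; Δt_2 = 1.391 × 26.2 = 36.44 years.
Leg 3: γ = 7.08; Δt_3 = 7.080 × 77.6 = 549.4 years.
Total: 46.70 + 36.44 + 549.4 years.

Δt = 633 years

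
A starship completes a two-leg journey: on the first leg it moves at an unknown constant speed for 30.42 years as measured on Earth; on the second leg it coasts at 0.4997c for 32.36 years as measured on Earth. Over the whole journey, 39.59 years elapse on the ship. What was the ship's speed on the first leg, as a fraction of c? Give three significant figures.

Leg 1: speed unknown; τ_1 = 30.42/γ_1.
Leg 2: γ = 1/√(1 − 0.4997²) = 1/√0.7503 = 1.154; τ_2 = 32.36/1.154 = 28.03 years.
Total proper time: τ_1 + 28.03 = 39.59, so τ_1 = 39.59 − 28.03 = 11.56 years.
γ_1 = 30.42/11.56 = 2.632; β = √(1 − 1/γ²) = √0.8556.

β = 0.925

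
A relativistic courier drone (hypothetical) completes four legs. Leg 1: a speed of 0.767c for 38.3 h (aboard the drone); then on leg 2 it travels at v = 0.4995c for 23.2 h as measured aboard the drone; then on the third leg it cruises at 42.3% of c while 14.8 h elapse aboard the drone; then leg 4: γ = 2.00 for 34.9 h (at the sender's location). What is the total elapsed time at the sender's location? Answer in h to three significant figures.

Leg 1: γ = 1/√(1 − 0.767²) = 1/√0.4117 = 1.558; Δt_1 = 1.558 × 38.3 = 59.69 h.
Leg 2: γ = 1/√(1 − 0.4995²) = 1/√0.7505 = 1.154; Δt_2 = 1.154 × 23.2 = 26.78 h.
Leg 3: β = 0.423; γ = 1/√(1 − 0.423²) = 1/√0.8211 = 1.104; Δt_3 = 1.104 × 14.8 = 16.33 h.
Leg 4: 34.9 h is already measured at the sender's location.
Total: 59.69 + 26.78 + 16.33 + 34.90 h.

Δt = 138 h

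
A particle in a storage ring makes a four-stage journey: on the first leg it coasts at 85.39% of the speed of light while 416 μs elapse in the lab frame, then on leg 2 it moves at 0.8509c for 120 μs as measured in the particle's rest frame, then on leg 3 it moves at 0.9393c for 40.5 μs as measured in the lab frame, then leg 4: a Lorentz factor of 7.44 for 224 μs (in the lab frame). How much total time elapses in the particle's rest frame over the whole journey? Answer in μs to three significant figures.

τ = 381 μs

Leg 1: β = 0.8539; γ = 1/√(1 − 0.8539²) = 1/√0.2709 = 1.921; τ_1 = 416/1.921 = 216.5 μs.
Leg 2: 120 μs is already measured in the particle's rest frame.
Leg 3: γ = 1/√(1 − 0.9393²) = 1/√0.1177 = 2.915; τ_3 = 40.5/2.915 = 13.90 μs.
Leg 4: γ = 7.44; τ_4 = 224/7.440 = 30.11 μs.
Total: 216.5 + 120.0 + 13.90 + 30.11 μs.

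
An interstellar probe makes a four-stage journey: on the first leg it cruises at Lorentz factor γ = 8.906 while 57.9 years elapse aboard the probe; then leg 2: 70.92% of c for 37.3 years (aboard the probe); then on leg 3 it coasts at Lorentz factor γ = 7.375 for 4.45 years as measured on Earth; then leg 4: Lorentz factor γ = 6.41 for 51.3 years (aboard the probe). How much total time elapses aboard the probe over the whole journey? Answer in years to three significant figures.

τ = 147 years

Leg 1: 57.9 years is already measured aboard the probe.
Leg 2: 37.3 years is already measured aboard the probe.
Leg 3: γ = 7.375; τ_3 = 4.45/7.375 = 0.6034 years.
Leg 4: 51.3 years is already measured aboard the probe.
Total: 57.90 + 37.30 + 0.6034 + 51.30 years.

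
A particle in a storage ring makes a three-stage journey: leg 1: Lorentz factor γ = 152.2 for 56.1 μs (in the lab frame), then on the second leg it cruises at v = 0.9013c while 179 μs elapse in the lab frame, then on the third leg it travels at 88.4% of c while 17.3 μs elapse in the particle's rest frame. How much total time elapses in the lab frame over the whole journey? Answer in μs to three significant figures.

Leg 1: 56.1 μs is already measured in the lab frame.
Leg 2: 179 μs is already measured in the lab frame.
Leg 3: β = 0.884; γ = 1/√(1 − 0.884²) = 1/√0.2185 = 2.139; Δt_3 = 2.139 × 17.3 = 37.01 μs.
Total: 56.10 + 179.0 + 37.01 μs.

Δt = 272 μs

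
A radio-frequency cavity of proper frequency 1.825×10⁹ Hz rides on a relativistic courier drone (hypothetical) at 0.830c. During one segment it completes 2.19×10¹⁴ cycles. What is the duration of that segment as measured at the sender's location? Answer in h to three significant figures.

Δt = 59.8 h

γ = 1/√(1 − 0.830²) = 1/√0.3111 = 1.793
Proper time for N cycles: τ = N/f = 2.19×10¹⁴/(1.825×10⁹) = 1.200×10⁵ s = 33.33 h.
Lab-frame duration Δt = γτ = 1.793 × 33.33 = 59.76 h.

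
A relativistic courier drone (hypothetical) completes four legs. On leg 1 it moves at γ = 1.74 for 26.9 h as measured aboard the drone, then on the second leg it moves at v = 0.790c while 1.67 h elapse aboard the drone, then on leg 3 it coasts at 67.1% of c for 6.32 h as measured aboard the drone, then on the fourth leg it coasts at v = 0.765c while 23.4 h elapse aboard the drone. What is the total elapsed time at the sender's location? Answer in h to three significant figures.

Δt = 94.4 h

Leg 1: γ = 1.74; Δt_1 = 1.740 × 26.9 = 46.81 h.
Leg 2: γ = 1/√(1 − 0.790²) = 1/√0.3759 = 1.631; Δt_2 = 1.631 × 1.67 = 2.724 h.
Leg 3: β = 0.671; γ = 1/√(1 − 0.671²) = 1/√0.5498 = 1.349; Δt_3 = 1.349 × 6.32 = 8.524 h.
Leg 4: γ = 1/√(1 − 0.765²) = 1/√0.4148 = 1.553; Δt_4 = 1.553 × 23.4 = 36.33 h.
Total: 46.81 + 2.724 + 8.524 + 36.33 h.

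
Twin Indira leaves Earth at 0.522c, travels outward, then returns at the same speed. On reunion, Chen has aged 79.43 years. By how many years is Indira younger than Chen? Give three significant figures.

Δt − τ = 11.7 years

γ = 1/√(1 − 0.522²) = 1/√0.7275 = 1.172
Indira's elapsed proper time: τ = 79.43/1.172 = 67.75 years.
Age gap = Δt − τ = 79.43 − 67.75 years.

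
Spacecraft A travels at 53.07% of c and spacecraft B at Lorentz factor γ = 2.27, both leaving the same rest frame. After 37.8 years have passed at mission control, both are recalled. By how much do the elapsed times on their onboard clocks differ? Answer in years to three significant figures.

|τ_A − τ_B| = 15.4 years

A: β = 0.5307; γ = 1/√(1 − 0.5307²) = 1/√0.7184 = 1.180; τ_A = 37.8/1.180 = 32.04 years.
B: γ = 2.27; τ_B = 37.8/2.270 = 16.65 years.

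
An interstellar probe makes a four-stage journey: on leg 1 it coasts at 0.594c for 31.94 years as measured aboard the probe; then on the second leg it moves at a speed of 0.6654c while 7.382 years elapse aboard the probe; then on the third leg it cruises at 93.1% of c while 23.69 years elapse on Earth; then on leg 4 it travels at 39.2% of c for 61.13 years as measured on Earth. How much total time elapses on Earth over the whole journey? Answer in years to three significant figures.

Leg 1: γ = 1/√(1 − 0.594²) = 1/√0.6472 = 1.243; Δt_1 = 1.243 × 31.94 = 39.70 years.
Leg 2: γ = 1/√(1 − 0.6654²) = 1/√0.5572 = 1.340; Δt_2 = 1.340 × 7.382 = 9.889 years.
Leg 3: 23.69 years is already measured on Earth.
Leg 4: 61.13 years is already measured on Earth.
Total: 39.70 + 9.889 + 23.69 + 61.13 years.

Δt = 134 years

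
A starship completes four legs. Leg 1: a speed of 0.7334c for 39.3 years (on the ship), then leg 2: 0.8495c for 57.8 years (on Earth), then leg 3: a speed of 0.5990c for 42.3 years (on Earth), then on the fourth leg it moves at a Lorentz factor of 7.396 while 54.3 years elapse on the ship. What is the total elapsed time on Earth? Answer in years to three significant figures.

Δt = 560 years

Leg 1: γ = 1/√(1 − 0.7334²) = 1/√0.4621 = 1.471; Δt_1 = 1.471 × 39.3 = 57.81 years.
Leg 2: 57.8 years is already measured on Earth.
Leg 3: 42.3 years is already measured on Earth.
Leg 4: γ = 7.396; Δt_4 = 7.396 × 54.3 = 401.6 years.
Total: 57.81 + 57.80 + 42.30 + 401.6 years.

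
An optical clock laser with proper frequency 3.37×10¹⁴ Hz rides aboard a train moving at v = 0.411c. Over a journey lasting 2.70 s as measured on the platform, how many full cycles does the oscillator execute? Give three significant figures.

γ = 1/√(1 − 0.411²) = 1/√0.8311 = 1.097
The oscillator's own cycle count is N = f × τ where τ is the proper time on the train. τ = Δt/γ = 2.70/1.097 = 2.461 s = 2.461×10⁰ s.
N = 3.37×10¹⁴ × 2.461×10⁰ = 8.295×10¹⁴.

N = 8.29×10¹⁴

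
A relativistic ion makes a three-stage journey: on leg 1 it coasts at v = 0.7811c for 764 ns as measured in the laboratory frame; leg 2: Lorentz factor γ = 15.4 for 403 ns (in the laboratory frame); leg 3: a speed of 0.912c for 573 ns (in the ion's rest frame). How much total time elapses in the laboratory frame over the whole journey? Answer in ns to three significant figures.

Δt = 2560 ns

Leg 1: 764 ns is already measured in the laboratory frame.
Leg 2: 403 ns is already measured in the laboratory frame.
Leg 3: γ = 1/√(1 − 0.912²) = 1/√0.1683 = 2.438; Δt_3 = 2.438 × 573 = 1397 ns.
Total: 764.0 + 403.0 + 1397 ns.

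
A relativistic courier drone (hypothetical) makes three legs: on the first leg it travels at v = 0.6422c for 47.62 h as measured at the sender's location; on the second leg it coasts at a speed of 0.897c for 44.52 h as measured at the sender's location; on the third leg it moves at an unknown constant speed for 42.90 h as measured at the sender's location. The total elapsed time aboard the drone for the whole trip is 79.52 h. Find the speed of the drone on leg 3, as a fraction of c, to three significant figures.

β = 0.839

Leg 1: γ = 1/√(1 − 0.6422²) = 1/√0.5876 = 1.305; τ_1 = 47.62/1.305 = 36.50 h.
Leg 2: γ = 1/√(1 − 0.897²) = 1/√0.1954 = 2.262; τ_2 = 44.52/2.262 = 19.68 h.
Leg 3: speed unknown; τ_3 = 42.90/γ_3.
Total proper time: 36.50 + 19.68 + τ_3 = 79.52, so τ_3 = 79.52 − 56.18 = 23.34 h.
γ_3 = 42.90/23.34 = 1.838; β = √(1 − 1/γ²) = √0.7040.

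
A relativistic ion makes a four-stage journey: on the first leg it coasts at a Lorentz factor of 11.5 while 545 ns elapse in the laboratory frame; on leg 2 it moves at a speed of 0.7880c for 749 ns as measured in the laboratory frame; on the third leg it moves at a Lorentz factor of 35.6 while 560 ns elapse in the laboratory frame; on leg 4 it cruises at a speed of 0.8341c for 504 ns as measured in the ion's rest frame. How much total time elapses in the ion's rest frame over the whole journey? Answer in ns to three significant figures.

Leg 1: γ = 11.5; τ_1 = 545/11.50 = 47.39 ns.
Leg 2: γ = 1/√(1 − 0.7880²) = 1/√0.3791 = 1.624; τ_2 = 749/1.624 = 461.1 ns.
Leg 3: γ = 35.6; τ_3 = 560/35.60 = 15.73 ns.
Leg 4: 504 ns is already measured in the ion's rest frame.
Total: 47.39 + 461.1 + 15.73 + 504.0 ns.

τ = 1030 ns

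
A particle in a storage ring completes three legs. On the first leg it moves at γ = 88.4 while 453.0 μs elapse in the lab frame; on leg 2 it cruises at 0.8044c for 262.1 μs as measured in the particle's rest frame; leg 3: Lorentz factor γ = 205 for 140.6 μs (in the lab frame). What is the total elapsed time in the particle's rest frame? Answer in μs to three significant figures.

Leg 1: γ = 88.4; τ_1 = 453.0/88.40 = 5.124 μs.
Leg 2: 262.1 μs is already measured in the particle's rest frame.
Leg 3: γ = 205; τ_3 = 140.6/205.0 = 0.6859 μs.
Total: 5.124 + 262.1 + 0.6859 μs.

τ = 268 μs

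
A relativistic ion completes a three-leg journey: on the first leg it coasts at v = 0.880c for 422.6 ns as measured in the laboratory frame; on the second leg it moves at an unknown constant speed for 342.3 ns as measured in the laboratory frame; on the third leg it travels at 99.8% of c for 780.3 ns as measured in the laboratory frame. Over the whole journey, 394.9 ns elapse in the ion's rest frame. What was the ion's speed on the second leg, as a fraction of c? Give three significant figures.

β = 0.906

Leg 1: γ = 1/√(1 − 0.880²) = 1/√0.2256 = 2.105; τ_1 = 422.6/2.105 = 200.7 ns.
Leg 2: speed unknown; τ_2 = 342.3/γ_2.
Leg 3: β = 0.998; γ = 1/√(1 − 0.998²) = 1/√0.003996 = 15.82; τ_3 = 780.3/15.82 = 49.33 ns.
Total proper time: 200.7 + τ_2 + 49.33 = 394.9, so τ_2 = 394.9 − 250.0 = 144.9 ns.
γ_2 = 342.3/144.9 = 2.363; β = √(1 − 1/γ²) = √0.8209.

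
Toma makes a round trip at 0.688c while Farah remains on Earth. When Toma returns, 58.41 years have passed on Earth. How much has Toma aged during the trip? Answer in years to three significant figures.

τ = 42.4 years

γ = 1/√(1 − 0.688²) = 1/√0.5267 = 1.378
Toma's clock measures proper time along the trip: τ = Δt/γ = 58.41/1.378 years.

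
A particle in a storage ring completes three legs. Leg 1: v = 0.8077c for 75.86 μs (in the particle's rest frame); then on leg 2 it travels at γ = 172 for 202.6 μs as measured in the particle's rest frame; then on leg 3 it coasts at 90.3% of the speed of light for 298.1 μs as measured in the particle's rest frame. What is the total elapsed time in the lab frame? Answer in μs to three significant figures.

Leg 1: γ = 1/√(1 − 0.8077²) = 1/√0.3476 = 1.696; Δt_1 = 1.696 × 75.86 = 128.7 μs.
Leg 2: γ = 172; Δt_2 = 172.0 × 202.6 = 3.485×10⁴ μs.
Leg 3: β = 0.903; γ = 1/√(1 − 0.903²) = 1/√0.1846 = 2.328; Δt_3 = 2.328 × 298.1 = 693.8 μs.
Total: 128.7 + 3.485×10⁴ + 693.8 μs.

Δt = 3.57×10⁴ μs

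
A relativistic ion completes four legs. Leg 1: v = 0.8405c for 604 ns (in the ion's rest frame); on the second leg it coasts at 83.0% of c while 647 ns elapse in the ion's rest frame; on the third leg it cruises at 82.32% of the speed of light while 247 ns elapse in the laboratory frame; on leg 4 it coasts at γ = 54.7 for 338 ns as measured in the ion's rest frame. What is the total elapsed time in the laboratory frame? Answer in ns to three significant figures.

Δt = 2.10×10⁴ ns

Leg 1: γ = 1/√(1 − 0.8405²) = 1/√0.2936 = 1.846; Δt_1 = 1.846 × 604 = 1115 ns.
Leg 2: β = 0.830; γ = 1/√(1 − 0.830²) = 1/√0.3111 = 1.793; Δt_2 = 1.793 × 647 = 1160 ns.
Leg 3: 247 ns is already measured in the laboratory frame.
Leg 4: γ = 54.7; Δt_4 = 54.70 × 338 = 1.849×10⁴ ns.
Total: 1115 + 1160 + 247.0 + 1.849×10⁴ ns.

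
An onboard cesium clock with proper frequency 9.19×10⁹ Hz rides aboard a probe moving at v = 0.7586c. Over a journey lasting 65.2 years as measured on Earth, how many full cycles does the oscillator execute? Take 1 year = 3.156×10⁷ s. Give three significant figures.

N = 1.23×10¹⁹

γ = 1/√(1 − 0.7586²) = 1/√0.4245 = 1.535
The oscillator's own cycle count is N = f × τ where τ is the proper time aboard the probe. τ = Δt/γ = 65.2/1.535 = 42.48 years = 1.341×10⁹ s.
N = 9.19×10⁹ × 1.341×10⁹ = 1.232×10¹⁹.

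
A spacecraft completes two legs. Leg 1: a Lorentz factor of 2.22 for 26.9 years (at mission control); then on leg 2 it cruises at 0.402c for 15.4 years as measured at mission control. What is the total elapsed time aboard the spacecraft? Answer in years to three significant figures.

Leg 1: γ = 2.22; τ_1 = 26.9/2.220 = 12.12 years.
Leg 2: γ = 1/√(1 − 0.402²) = 1/√0.8384 = 1.092; τ_2 = 15.4/1.092 = 14.10 years.
Total: 12.12 + 14.10 years.

τ = 26.2 years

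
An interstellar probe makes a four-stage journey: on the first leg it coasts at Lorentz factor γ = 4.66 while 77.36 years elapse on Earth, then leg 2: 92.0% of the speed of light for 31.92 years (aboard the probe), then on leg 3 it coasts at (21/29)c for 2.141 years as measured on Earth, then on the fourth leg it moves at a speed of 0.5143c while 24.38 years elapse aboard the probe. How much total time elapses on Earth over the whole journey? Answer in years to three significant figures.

Leg 1: 77.36 years is already measured on Earth.
Leg 2: β = 0.920; γ = 1/√(1 − 0.920²) = 1/√0.1536 = 2.552; Δt_2 = 2.552 × 31.92 = 81.45 years.
Leg 3: 2.141 years is already measured on Earth.
Leg 4: γ = 1/√(1 − 0.5143²) = 1/√0.7355 = 1.166; Δt_4 = 1.166 × 24.38 = 28.43 years.
Total: 77.36 + 81.45 + 2.141 + 28.43 years.

Δt = 189 years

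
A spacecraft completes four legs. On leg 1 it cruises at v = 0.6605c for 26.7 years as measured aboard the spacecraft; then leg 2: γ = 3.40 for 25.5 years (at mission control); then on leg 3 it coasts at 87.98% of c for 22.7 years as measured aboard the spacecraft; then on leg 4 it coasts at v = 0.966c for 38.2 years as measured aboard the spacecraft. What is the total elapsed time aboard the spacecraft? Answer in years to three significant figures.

τ = 95.1 years

Leg 1: 26.7 years is already measured aboard the spacecraft.
Leg 2: γ = 3.40; τ_2 = 25.5/3.400 = 7.500 years.
Leg 3: 22.7 years is already measured aboard the spacecraft.
Leg 4: 38.2 years is already measured aboard the spacecraft.
Total: 26.70 + 7.500 + 22.70 + 38.20 years.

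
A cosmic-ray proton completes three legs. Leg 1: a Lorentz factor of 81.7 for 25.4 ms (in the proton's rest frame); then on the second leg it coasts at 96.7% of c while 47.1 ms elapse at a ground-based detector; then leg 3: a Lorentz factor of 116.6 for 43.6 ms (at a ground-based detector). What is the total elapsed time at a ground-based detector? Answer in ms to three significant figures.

Leg 1: γ = 81.7; Δt_1 = 81.70 × 25.4 = 2075 ms.
Leg 2: 47.1 ms is already measured at a ground-based detector.
Leg 3: 43.6 ms is already measured at a ground-based detector.
Total: 2075 + 47.10 + 43.60 ms.

Δt = 2170 ms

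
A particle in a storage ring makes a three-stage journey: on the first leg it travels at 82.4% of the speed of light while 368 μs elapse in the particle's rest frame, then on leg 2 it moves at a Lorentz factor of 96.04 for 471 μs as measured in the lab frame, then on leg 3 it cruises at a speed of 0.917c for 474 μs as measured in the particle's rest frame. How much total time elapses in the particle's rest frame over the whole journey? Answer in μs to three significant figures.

Leg 1: 368 μs is already measured in the particle's rest frame.
Leg 2: γ = 96.04; τ_2 = 471/96.04 = 4.904 μs.
Leg 3: 474 μs is already measured in the particle's rest frame.
Total: 368.0 + 4.904 + 474.0 μs.

τ = 847 μs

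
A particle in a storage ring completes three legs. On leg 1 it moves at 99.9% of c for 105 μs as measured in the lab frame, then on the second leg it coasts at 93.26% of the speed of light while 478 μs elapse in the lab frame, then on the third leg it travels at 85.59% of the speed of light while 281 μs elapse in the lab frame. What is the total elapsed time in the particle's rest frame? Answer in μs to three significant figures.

τ = 323 μs

Leg 1: β = 0.999; γ = 1/√(1 − 0.999²) = 1/√0.001999 = 22.37; τ_1 = 105/22.37 = 4.695 μs.
Leg 2: β = 0.9326; γ = 1/√(1 − 0.9326²) = 1/√0.1303 = 2.771; τ_2 = 478/2.771 = 172.5 μs.
Leg 3: β = 0.8559; γ = 1/√(1 − 0.8559²) = 1/√0.2674 = 1.934; τ_3 = 281/1.934 = 145.3 μs.
Total: 4.695 + 172.5 + 145.3 μs.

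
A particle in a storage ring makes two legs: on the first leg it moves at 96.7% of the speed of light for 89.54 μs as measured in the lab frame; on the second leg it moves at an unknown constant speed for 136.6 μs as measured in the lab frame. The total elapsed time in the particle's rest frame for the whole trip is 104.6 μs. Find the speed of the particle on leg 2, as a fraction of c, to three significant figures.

β = 0.801

Leg 1: β = 0.967; γ = 1/√(1 − 0.967²) = 1/√0.06491 = 3.925; τ_1 = 89.54/3.925 = 22.81 μs.
Leg 2: speed unknown; τ_2 = 136.6/γ_2.
Total proper time: 22.81 + τ_2 = 104.6, so τ_2 = 104.6 − 22.81 = 81.79 μs.
γ_2 = 136.6/81.79 = 1.670; β = √(1 − 1/γ²) = √0.6415.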